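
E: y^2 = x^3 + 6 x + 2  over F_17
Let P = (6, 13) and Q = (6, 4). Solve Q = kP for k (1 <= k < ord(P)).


Enumerate multiples of P until we hit Q = (6, 4):
  1P = (6, 13)
  2P = (3, 8)
  3P = (7, 8)
  4P = (12, 0)
  5P = (7, 9)
  6P = (3, 9)
  7P = (6, 4)
Match found at i = 7.

k = 7


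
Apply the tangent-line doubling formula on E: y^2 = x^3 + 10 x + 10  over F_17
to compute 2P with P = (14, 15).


Doubling: s = (3 x1^2 + a) / (2 y1)
s = (3*14^2 + 10) / (2*15) mod 17 = 12
x3 = s^2 - 2 x1 mod 17 = 12^2 - 2*14 = 14
y3 = s (x1 - x3) - y1 mod 17 = 12 * (14 - 14) - 15 = 2

2P = (14, 2)


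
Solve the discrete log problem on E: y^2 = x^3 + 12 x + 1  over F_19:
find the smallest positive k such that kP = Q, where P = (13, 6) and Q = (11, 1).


Enumerate multiples of P until we hit Q = (11, 1):
  1P = (13, 6)
  2P = (17, 11)
  3P = (6, 17)
  4P = (11, 18)
  5P = (12, 7)
  6P = (14, 14)
  7P = (18, 11)
  8P = (8, 18)
  9P = (3, 8)
  10P = (0, 18)
  11P = (10, 0)
  12P = (0, 1)
  13P = (3, 11)
  14P = (8, 1)
  15P = (18, 8)
  16P = (14, 5)
  17P = (12, 12)
  18P = (11, 1)
Match found at i = 18.

k = 18


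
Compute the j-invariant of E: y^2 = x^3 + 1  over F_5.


Delta = -16(4 a^3 + 27 b^2) mod 5 = 3
-1728 * (4 a)^3 = -1728 * (4*0)^3 mod 5 = 0
j = 0 * 3^(-1) mod 5 = 0

j = 0 (mod 5)


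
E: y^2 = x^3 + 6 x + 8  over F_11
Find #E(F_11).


For each x in F_11, count y with y^2 = x^3 + 6 x + 8 mod 11:
  x = 1: RHS = 4, y in [2, 9]  -> 2 point(s)
  x = 3: RHS = 9, y in [3, 8]  -> 2 point(s)
  x = 5: RHS = 9, y in [3, 8]  -> 2 point(s)
  x = 10: RHS = 1, y in [1, 10]  -> 2 point(s)
Affine points: 8. Add the point at infinity: total = 9.

#E(F_11) = 9


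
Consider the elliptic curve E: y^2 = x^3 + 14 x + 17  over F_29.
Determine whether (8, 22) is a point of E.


Check whether y^2 = x^3 + 14 x + 17 (mod 29) for (x, y) = (8, 22).
LHS: y^2 = 22^2 mod 29 = 20
RHS: x^3 + 14 x + 17 = 8^3 + 14*8 + 17 mod 29 = 3
LHS != RHS

No, not on the curve


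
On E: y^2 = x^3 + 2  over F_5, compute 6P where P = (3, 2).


k = 6 = 110_2 (binary, LSB first: 011)
Double-and-add from P = (3, 2):
  bit 0 = 0: acc unchanged = O
  bit 1 = 1: acc = O + (3, 3) = (3, 3)
  bit 2 = 1: acc = (3, 3) + (3, 2) = O

6P = O


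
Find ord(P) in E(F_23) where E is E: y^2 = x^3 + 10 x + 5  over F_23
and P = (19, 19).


Compute successive multiples of P until we hit O:
  1P = (19, 19)
  2P = (16, 11)
  3P = (13, 20)
  4P = (7, 2)
  5P = (3, 19)
  6P = (1, 4)
  7P = (12, 6)
  8P = (10, 1)
  ... (continuing to 18P)
  18P = O

ord(P) = 18


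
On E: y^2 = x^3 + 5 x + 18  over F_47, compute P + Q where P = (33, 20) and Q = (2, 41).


P != Q, so use the chord formula.
s = (y2 - y1) / (x2 - x1) = (21) / (16) mod 47 = 16
x3 = s^2 - x1 - x2 mod 47 = 16^2 - 33 - 2 = 33
y3 = s (x1 - x3) - y1 mod 47 = 16 * (33 - 33) - 20 = 27

P + Q = (33, 27)


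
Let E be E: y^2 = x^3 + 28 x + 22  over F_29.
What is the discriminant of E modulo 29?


4 a^3 + 27 b^2 = 4*28^3 + 27*22^2 = 87808 + 13068 = 100876
Delta = -16 * (100876) = -1614016
Delta mod 29 = 8

Delta = 8 (mod 29)


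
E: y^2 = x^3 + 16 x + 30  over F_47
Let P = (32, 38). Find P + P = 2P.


Doubling: s = (3 x1^2 + a) / (2 y1)
s = (3*32^2 + 16) / (2*38) mod 47 = 6
x3 = s^2 - 2 x1 mod 47 = 6^2 - 2*32 = 19
y3 = s (x1 - x3) - y1 mod 47 = 6 * (32 - 19) - 38 = 40

2P = (19, 40)


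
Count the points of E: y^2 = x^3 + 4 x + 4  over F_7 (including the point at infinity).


For each x in F_7, count y with y^2 = x^3 + 4 x + 4 mod 7:
  x = 0: RHS = 4, y in [2, 5]  -> 2 point(s)
  x = 1: RHS = 2, y in [3, 4]  -> 2 point(s)
  x = 3: RHS = 1, y in [1, 6]  -> 2 point(s)
  x = 4: RHS = 0, y in [0]  -> 1 point(s)
  x = 5: RHS = 2, y in [3, 4]  -> 2 point(s)
Affine points: 9. Add the point at infinity: total = 10.

#E(F_7) = 10


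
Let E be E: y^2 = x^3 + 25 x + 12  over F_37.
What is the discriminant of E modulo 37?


4 a^3 + 27 b^2 = 4*25^3 + 27*12^2 = 62500 + 3888 = 66388
Delta = -16 * (66388) = -1062208
Delta mod 37 = 25

Delta = 25 (mod 37)


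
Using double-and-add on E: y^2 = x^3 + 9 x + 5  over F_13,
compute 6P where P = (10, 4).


k = 6 = 110_2 (binary, LSB first: 011)
Double-and-add from P = (10, 4):
  bit 0 = 0: acc unchanged = O
  bit 1 = 1: acc = O + (10, 9) = (10, 9)
  bit 2 = 1: acc = (10, 9) + (10, 4) = O

6P = O


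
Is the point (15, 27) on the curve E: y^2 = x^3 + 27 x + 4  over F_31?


Check whether y^2 = x^3 + 27 x + 4 (mod 31) for (x, y) = (15, 27).
LHS: y^2 = 27^2 mod 31 = 16
RHS: x^3 + 27 x + 4 = 15^3 + 27*15 + 4 mod 31 = 2
LHS != RHS

No, not on the curve


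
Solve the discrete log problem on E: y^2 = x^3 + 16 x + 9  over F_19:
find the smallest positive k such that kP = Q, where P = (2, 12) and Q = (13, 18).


Enumerate multiples of P until we hit Q = (13, 18):
  1P = (2, 12)
  2P = (0, 3)
  3P = (4, 17)
  4P = (5, 9)
  5P = (13, 18)
Match found at i = 5.

k = 5


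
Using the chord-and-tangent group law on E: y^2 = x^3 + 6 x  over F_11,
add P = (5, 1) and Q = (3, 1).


P != Q, so use the chord formula.
s = (y2 - y1) / (x2 - x1) = (0) / (9) mod 11 = 0
x3 = s^2 - x1 - x2 mod 11 = 0^2 - 5 - 3 = 3
y3 = s (x1 - x3) - y1 mod 11 = 0 * (5 - 3) - 1 = 10

P + Q = (3, 10)


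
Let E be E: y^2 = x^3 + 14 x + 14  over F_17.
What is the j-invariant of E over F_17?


Delta = -16(4 a^3 + 27 b^2) mod 17 = 16
-1728 * (4 a)^3 = -1728 * (4*14)^3 mod 17 = 2
j = 2 * 16^(-1) mod 17 = 15

j = 15 (mod 17)


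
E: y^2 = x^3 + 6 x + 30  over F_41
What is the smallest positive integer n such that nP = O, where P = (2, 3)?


Compute successive multiples of P until we hit O:
  1P = (2, 3)
  2P = (5, 29)
  3P = (18, 36)
  4P = (11, 22)
  5P = (36, 30)
  6P = (7, 28)
  7P = (16, 9)
  8P = (19, 19)
  ... (continuing to 47P)
  47P = O

ord(P) = 47


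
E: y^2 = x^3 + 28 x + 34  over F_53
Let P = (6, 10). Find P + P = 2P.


Doubling: s = (3 x1^2 + a) / (2 y1)
s = (3*6^2 + 28) / (2*10) mod 53 = 28
x3 = s^2 - 2 x1 mod 53 = 28^2 - 2*6 = 30
y3 = s (x1 - x3) - y1 mod 53 = 28 * (6 - 30) - 10 = 7

2P = (30, 7)


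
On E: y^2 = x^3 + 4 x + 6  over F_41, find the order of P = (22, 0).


Compute successive multiples of P until we hit O:
  1P = (22, 0)
  2P = O

ord(P) = 2


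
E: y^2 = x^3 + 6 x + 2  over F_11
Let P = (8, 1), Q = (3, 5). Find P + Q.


P != Q, so use the chord formula.
s = (y2 - y1) / (x2 - x1) = (4) / (6) mod 11 = 8
x3 = s^2 - x1 - x2 mod 11 = 8^2 - 8 - 3 = 9
y3 = s (x1 - x3) - y1 mod 11 = 8 * (8 - 9) - 1 = 2

P + Q = (9, 2)


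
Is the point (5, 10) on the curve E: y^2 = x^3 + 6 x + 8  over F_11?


Check whether y^2 = x^3 + 6 x + 8 (mod 11) for (x, y) = (5, 10).
LHS: y^2 = 10^2 mod 11 = 1
RHS: x^3 + 6 x + 8 = 5^3 + 6*5 + 8 mod 11 = 9
LHS != RHS

No, not on the curve


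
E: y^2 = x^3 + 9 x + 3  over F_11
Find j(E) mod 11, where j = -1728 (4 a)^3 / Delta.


Delta = -16(4 a^3 + 27 b^2) mod 11 = 1
-1728 * (4 a)^3 = -1728 * (4*9)^3 mod 11 = 6
j = 6 * 1^(-1) mod 11 = 6

j = 6 (mod 11)


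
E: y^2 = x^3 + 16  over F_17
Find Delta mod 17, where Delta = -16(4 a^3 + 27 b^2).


4 a^3 + 27 b^2 = 4*0^3 + 27*16^2 = 0 + 6912 = 6912
Delta = -16 * (6912) = -110592
Delta mod 17 = 10

Delta = 10 (mod 17)


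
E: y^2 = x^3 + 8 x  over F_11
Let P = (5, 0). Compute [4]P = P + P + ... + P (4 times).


k = 4 = 100_2 (binary, LSB first: 001)
Double-and-add from P = (5, 0):
  bit 0 = 0: acc unchanged = O
  bit 1 = 0: acc unchanged = O
  bit 2 = 1: acc = O + O = O

4P = O


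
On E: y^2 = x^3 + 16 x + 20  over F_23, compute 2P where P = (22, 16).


Doubling: s = (3 x1^2 + a) / (2 y1)
s = (3*22^2 + 16) / (2*16) mod 23 = 20
x3 = s^2 - 2 x1 mod 23 = 20^2 - 2*22 = 11
y3 = s (x1 - x3) - y1 mod 23 = 20 * (22 - 11) - 16 = 20

2P = (11, 20)


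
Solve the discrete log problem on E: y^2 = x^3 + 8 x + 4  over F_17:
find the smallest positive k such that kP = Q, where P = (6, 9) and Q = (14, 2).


Enumerate multiples of P until we hit Q = (14, 2):
  1P = (6, 9)
  2P = (14, 15)
  3P = (5, 13)
  4P = (5, 4)
  5P = (14, 2)
Match found at i = 5.

k = 5


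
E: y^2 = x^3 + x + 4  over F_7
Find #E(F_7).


For each x in F_7, count y with y^2 = x^3 + 1 x + 4 mod 7:
  x = 0: RHS = 4, y in [2, 5]  -> 2 point(s)
  x = 2: RHS = 0, y in [0]  -> 1 point(s)
  x = 4: RHS = 2, y in [3, 4]  -> 2 point(s)
  x = 5: RHS = 1, y in [1, 6]  -> 2 point(s)
  x = 6: RHS = 2, y in [3, 4]  -> 2 point(s)
Affine points: 9. Add the point at infinity: total = 10.

#E(F_7) = 10


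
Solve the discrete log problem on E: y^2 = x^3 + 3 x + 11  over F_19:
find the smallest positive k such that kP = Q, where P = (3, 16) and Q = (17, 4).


Enumerate multiples of P until we hit Q = (17, 4):
  1P = (3, 16)
  2P = (0, 7)
  3P = (6, 13)
  4P = (11, 11)
  5P = (14, 17)
  6P = (13, 9)
  7P = (9, 11)
  8P = (4, 7)
  9P = (17, 15)
  10P = (15, 12)
  11P = (18, 8)
  12P = (2, 5)
  13P = (2, 14)
  14P = (18, 11)
  15P = (15, 7)
  16P = (17, 4)
Match found at i = 16.

k = 16


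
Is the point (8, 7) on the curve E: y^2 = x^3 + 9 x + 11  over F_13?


Check whether y^2 = x^3 + 9 x + 11 (mod 13) for (x, y) = (8, 7).
LHS: y^2 = 7^2 mod 13 = 10
RHS: x^3 + 9 x + 11 = 8^3 + 9*8 + 11 mod 13 = 10
LHS = RHS

Yes, on the curve


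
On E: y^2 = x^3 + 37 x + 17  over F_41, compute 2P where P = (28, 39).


k = 2 = 10_2 (binary, LSB first: 01)
Double-and-add from P = (28, 39):
  bit 0 = 0: acc unchanged = O
  bit 1 = 1: acc = O + (31, 0) = (31, 0)

2P = (31, 0)


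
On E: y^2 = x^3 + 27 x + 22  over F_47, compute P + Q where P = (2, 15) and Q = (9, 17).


P != Q, so use the chord formula.
s = (y2 - y1) / (x2 - x1) = (2) / (7) mod 47 = 7
x3 = s^2 - x1 - x2 mod 47 = 7^2 - 2 - 9 = 38
y3 = s (x1 - x3) - y1 mod 47 = 7 * (2 - 38) - 15 = 15

P + Q = (38, 15)


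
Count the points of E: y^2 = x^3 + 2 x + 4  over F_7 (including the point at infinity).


For each x in F_7, count y with y^2 = x^3 + 2 x + 4 mod 7:
  x = 0: RHS = 4, y in [2, 5]  -> 2 point(s)
  x = 1: RHS = 0, y in [0]  -> 1 point(s)
  x = 2: RHS = 2, y in [3, 4]  -> 2 point(s)
  x = 3: RHS = 2, y in [3, 4]  -> 2 point(s)
  x = 6: RHS = 1, y in [1, 6]  -> 2 point(s)
Affine points: 9. Add the point at infinity: total = 10.

#E(F_7) = 10


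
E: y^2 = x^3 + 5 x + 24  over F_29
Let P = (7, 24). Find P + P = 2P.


Doubling: s = (3 x1^2 + a) / (2 y1)
s = (3*7^2 + 5) / (2*24) mod 29 = 8
x3 = s^2 - 2 x1 mod 29 = 8^2 - 2*7 = 21
y3 = s (x1 - x3) - y1 mod 29 = 8 * (7 - 21) - 24 = 9

2P = (21, 9)


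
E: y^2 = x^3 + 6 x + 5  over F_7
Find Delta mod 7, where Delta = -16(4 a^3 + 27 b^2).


4 a^3 + 27 b^2 = 4*6^3 + 27*5^2 = 864 + 675 = 1539
Delta = -16 * (1539) = -24624
Delta mod 7 = 2

Delta = 2 (mod 7)


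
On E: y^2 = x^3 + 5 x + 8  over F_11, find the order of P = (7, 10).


Compute successive multiples of P until we hit O:
  1P = (7, 10)
  2P = (9, 10)
  3P = (6, 1)
  4P = (2, 2)
  5P = (5, 2)
  6P = (4, 2)
  7P = (1, 6)
  8P = (1, 5)
  ... (continuing to 15P)
  15P = O

ord(P) = 15


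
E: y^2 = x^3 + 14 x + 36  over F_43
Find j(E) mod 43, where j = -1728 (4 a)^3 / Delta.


Delta = -16(4 a^3 + 27 b^2) mod 43 = 27
-1728 * (4 a)^3 = -1728 * (4*14)^3 mod 43 = 11
j = 11 * 27^(-1) mod 43 = 2

j = 2 (mod 43)


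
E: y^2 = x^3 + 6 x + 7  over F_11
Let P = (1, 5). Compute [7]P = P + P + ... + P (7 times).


k = 7 = 111_2 (binary, LSB first: 111)
Double-and-add from P = (1, 5):
  bit 0 = 1: acc = O + (1, 5) = (1, 5)
  bit 1 = 1: acc = (1, 5) + (2, 4) = (9, 3)
  bit 2 = 1: acc = (9, 3) + (10, 0) = (1, 6)

7P = (1, 6)


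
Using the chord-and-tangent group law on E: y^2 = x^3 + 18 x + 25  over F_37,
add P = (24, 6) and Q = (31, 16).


P != Q, so use the chord formula.
s = (y2 - y1) / (x2 - x1) = (10) / (7) mod 37 = 12
x3 = s^2 - x1 - x2 mod 37 = 12^2 - 24 - 31 = 15
y3 = s (x1 - x3) - y1 mod 37 = 12 * (24 - 15) - 6 = 28

P + Q = (15, 28)


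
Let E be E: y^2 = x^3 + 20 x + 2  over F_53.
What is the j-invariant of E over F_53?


Delta = -16(4 a^3 + 27 b^2) mod 53 = 1
-1728 * (4 a)^3 = -1728 * (4*20)^3 mod 53 = 49
j = 49 * 1^(-1) mod 53 = 49

j = 49 (mod 53)


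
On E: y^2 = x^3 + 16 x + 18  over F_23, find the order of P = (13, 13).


Compute successive multiples of P until we hit O:
  1P = (13, 13)
  2P = (1, 9)
  3P = (4, 13)
  4P = (6, 10)
  5P = (7, 6)
  6P = (5, 4)
  7P = (21, 1)
  8P = (20, 9)
  ... (continuing to 28P)
  28P = O

ord(P) = 28


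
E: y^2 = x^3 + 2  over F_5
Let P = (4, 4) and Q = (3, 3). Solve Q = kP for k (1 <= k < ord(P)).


Enumerate multiples of P until we hit Q = (3, 3):
  1P = (4, 4)
  2P = (3, 2)
  3P = (2, 0)
  4P = (3, 3)
Match found at i = 4.

k = 4


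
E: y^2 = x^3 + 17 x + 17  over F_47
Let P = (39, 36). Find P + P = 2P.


Doubling: s = (3 x1^2 + a) / (2 y1)
s = (3*39^2 + 17) / (2*36) mod 47 = 14
x3 = s^2 - 2 x1 mod 47 = 14^2 - 2*39 = 24
y3 = s (x1 - x3) - y1 mod 47 = 14 * (39 - 24) - 36 = 33

2P = (24, 33)


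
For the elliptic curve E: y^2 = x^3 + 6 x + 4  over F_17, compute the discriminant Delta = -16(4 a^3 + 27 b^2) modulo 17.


4 a^3 + 27 b^2 = 4*6^3 + 27*4^2 = 864 + 432 = 1296
Delta = -16 * (1296) = -20736
Delta mod 17 = 4

Delta = 4 (mod 17)


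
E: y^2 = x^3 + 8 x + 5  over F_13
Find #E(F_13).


For each x in F_13, count y with y^2 = x^3 + 8 x + 5 mod 13:
  x = 1: RHS = 1, y in [1, 12]  -> 2 point(s)
  x = 2: RHS = 3, y in [4, 9]  -> 2 point(s)
  x = 3: RHS = 4, y in [2, 11]  -> 2 point(s)
  x = 4: RHS = 10, y in [6, 7]  -> 2 point(s)
  x = 5: RHS = 1, y in [1, 12]  -> 2 point(s)
  x = 6: RHS = 9, y in [3, 10]  -> 2 point(s)
  x = 7: RHS = 1, y in [1, 12]  -> 2 point(s)
  x = 8: RHS = 9, y in [3, 10]  -> 2 point(s)
  x = 9: RHS = 0, y in [0]  -> 1 point(s)
  x = 12: RHS = 9, y in [3, 10]  -> 2 point(s)
Affine points: 19. Add the point at infinity: total = 20.

#E(F_13) = 20


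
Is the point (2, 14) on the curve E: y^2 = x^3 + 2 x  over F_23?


Check whether y^2 = x^3 + 2 x + 0 (mod 23) for (x, y) = (2, 14).
LHS: y^2 = 14^2 mod 23 = 12
RHS: x^3 + 2 x + 0 = 2^3 + 2*2 + 0 mod 23 = 12
LHS = RHS

Yes, on the curve


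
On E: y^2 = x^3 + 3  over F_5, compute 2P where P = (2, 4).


Doubling: s = (3 x1^2 + a) / (2 y1)
s = (3*2^2 + 0) / (2*4) mod 5 = 4
x3 = s^2 - 2 x1 mod 5 = 4^2 - 2*2 = 2
y3 = s (x1 - x3) - y1 mod 5 = 4 * (2 - 2) - 4 = 1

2P = (2, 1)


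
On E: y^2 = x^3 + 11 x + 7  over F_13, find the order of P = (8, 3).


Compute successive multiples of P until we hit O:
  1P = (8, 3)
  2P = (6, 4)
  3P = (9, 4)
  4P = (10, 8)
  5P = (11, 9)
  6P = (11, 4)
  7P = (10, 5)
  8P = (9, 9)
  ... (continuing to 11P)
  11P = O

ord(P) = 11


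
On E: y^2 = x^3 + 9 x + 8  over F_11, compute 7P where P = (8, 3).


k = 7 = 111_2 (binary, LSB first: 111)
Double-and-add from P = (8, 3):
  bit 0 = 1: acc = O + (8, 3) = (8, 3)
  bit 1 = 1: acc = (8, 3) + (9, 2) = (6, 6)
  bit 2 = 1: acc = (6, 6) + (2, 10) = (4, 3)

7P = (4, 3)


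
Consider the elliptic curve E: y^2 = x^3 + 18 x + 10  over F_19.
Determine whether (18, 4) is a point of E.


Check whether y^2 = x^3 + 18 x + 10 (mod 19) for (x, y) = (18, 4).
LHS: y^2 = 4^2 mod 19 = 16
RHS: x^3 + 18 x + 10 = 18^3 + 18*18 + 10 mod 19 = 10
LHS != RHS

No, not on the curve


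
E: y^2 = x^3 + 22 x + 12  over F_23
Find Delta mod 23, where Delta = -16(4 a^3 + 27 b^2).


4 a^3 + 27 b^2 = 4*22^3 + 27*12^2 = 42592 + 3888 = 46480
Delta = -16 * (46480) = -743680
Delta mod 23 = 2

Delta = 2 (mod 23)


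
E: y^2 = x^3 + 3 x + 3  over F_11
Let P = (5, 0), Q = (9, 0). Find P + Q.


P != Q, so use the chord formula.
s = (y2 - y1) / (x2 - x1) = (0) / (4) mod 11 = 0
x3 = s^2 - x1 - x2 mod 11 = 0^2 - 5 - 9 = 8
y3 = s (x1 - x3) - y1 mod 11 = 0 * (5 - 8) - 0 = 0

P + Q = (8, 0)


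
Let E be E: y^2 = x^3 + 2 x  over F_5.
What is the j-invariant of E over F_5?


Delta = -16(4 a^3 + 27 b^2) mod 5 = 3
-1728 * (4 a)^3 = -1728 * (4*2)^3 mod 5 = 4
j = 4 * 3^(-1) mod 5 = 3

j = 3 (mod 5)


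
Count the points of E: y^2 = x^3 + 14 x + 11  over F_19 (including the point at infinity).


For each x in F_19, count y with y^2 = x^3 + 14 x + 11 mod 19:
  x = 0: RHS = 11, y in [7, 12]  -> 2 point(s)
  x = 1: RHS = 7, y in [8, 11]  -> 2 point(s)
  x = 2: RHS = 9, y in [3, 16]  -> 2 point(s)
  x = 3: RHS = 4, y in [2, 17]  -> 2 point(s)
  x = 4: RHS = 17, y in [6, 13]  -> 2 point(s)
  x = 5: RHS = 16, y in [4, 15]  -> 2 point(s)
  x = 6: RHS = 7, y in [8, 11]  -> 2 point(s)
  x = 9: RHS = 11, y in [7, 12]  -> 2 point(s)
  x = 10: RHS = 11, y in [7, 12]  -> 2 point(s)
  x = 12: RHS = 7, y in [8, 11]  -> 2 point(s)
  x = 14: RHS = 6, y in [5, 14]  -> 2 point(s)
  x = 15: RHS = 5, y in [9, 10]  -> 2 point(s)
Affine points: 24. Add the point at infinity: total = 25.

#E(F_19) = 25


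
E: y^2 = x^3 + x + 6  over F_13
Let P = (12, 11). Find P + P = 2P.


Doubling: s = (3 x1^2 + a) / (2 y1)
s = (3*12^2 + 1) / (2*11) mod 13 = 12
x3 = s^2 - 2 x1 mod 13 = 12^2 - 2*12 = 3
y3 = s (x1 - x3) - y1 mod 13 = 12 * (12 - 3) - 11 = 6

2P = (3, 6)


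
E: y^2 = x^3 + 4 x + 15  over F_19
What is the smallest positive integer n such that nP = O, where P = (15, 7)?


Compute successive multiples of P until we hit O:
  1P = (15, 7)
  2P = (9, 18)
  3P = (1, 18)
  4P = (1, 1)
  5P = (9, 1)
  6P = (15, 12)
  7P = O

ord(P) = 7


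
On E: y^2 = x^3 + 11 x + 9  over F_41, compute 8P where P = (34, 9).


k = 8 = 1000_2 (binary, LSB first: 0001)
Double-and-add from P = (34, 9):
  bit 0 = 0: acc unchanged = O
  bit 1 = 0: acc unchanged = O
  bit 2 = 0: acc unchanged = O
  bit 3 = 1: acc = O + (25, 40) = (25, 40)

8P = (25, 40)


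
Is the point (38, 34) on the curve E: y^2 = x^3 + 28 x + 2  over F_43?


Check whether y^2 = x^3 + 28 x + 2 (mod 43) for (x, y) = (38, 34).
LHS: y^2 = 34^2 mod 43 = 38
RHS: x^3 + 28 x + 2 = 38^3 + 28*38 + 2 mod 43 = 38
LHS = RHS

Yes, on the curve


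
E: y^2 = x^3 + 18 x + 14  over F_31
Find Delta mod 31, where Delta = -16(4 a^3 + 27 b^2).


4 a^3 + 27 b^2 = 4*18^3 + 27*14^2 = 23328 + 5292 = 28620
Delta = -16 * (28620) = -457920
Delta mod 31 = 12

Delta = 12 (mod 31)


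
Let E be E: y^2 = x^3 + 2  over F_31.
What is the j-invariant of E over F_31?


Delta = -16(4 a^3 + 27 b^2) mod 31 = 8
-1728 * (4 a)^3 = -1728 * (4*0)^3 mod 31 = 0
j = 0 * 8^(-1) mod 31 = 0

j = 0 (mod 31)


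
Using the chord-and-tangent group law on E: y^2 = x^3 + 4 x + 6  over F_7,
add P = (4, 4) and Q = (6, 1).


P != Q, so use the chord formula.
s = (y2 - y1) / (x2 - x1) = (4) / (2) mod 7 = 2
x3 = s^2 - x1 - x2 mod 7 = 2^2 - 4 - 6 = 1
y3 = s (x1 - x3) - y1 mod 7 = 2 * (4 - 1) - 4 = 2

P + Q = (1, 2)


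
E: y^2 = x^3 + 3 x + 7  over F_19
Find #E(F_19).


For each x in F_19, count y with y^2 = x^3 + 3 x + 7 mod 19:
  x = 0: RHS = 7, y in [8, 11]  -> 2 point(s)
  x = 1: RHS = 11, y in [7, 12]  -> 2 point(s)
  x = 3: RHS = 5, y in [9, 10]  -> 2 point(s)
  x = 4: RHS = 7, y in [8, 11]  -> 2 point(s)
  x = 8: RHS = 11, y in [7, 12]  -> 2 point(s)
  x = 10: RHS = 11, y in [7, 12]  -> 2 point(s)
  x = 12: RHS = 4, y in [2, 17]  -> 2 point(s)
  x = 13: RHS = 1, y in [1, 18]  -> 2 point(s)
  x = 14: RHS = 0, y in [0]  -> 1 point(s)
  x = 15: RHS = 7, y in [8, 11]  -> 2 point(s)
  x = 16: RHS = 9, y in [3, 16]  -> 2 point(s)
Affine points: 21. Add the point at infinity: total = 22.

#E(F_19) = 22


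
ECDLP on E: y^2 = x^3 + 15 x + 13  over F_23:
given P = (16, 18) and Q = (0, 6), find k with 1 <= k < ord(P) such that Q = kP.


Enumerate multiples of P until we hit Q = (0, 6):
  1P = (16, 18)
  2P = (17, 12)
  3P = (3, 19)
  4P = (7, 22)
  5P = (9, 7)
  6P = (0, 17)
  7P = (15, 18)
  8P = (15, 5)
  9P = (0, 6)
Match found at i = 9.

k = 9


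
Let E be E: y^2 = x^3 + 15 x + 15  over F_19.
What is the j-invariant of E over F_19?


Delta = -16(4 a^3 + 27 b^2) mod 19 = 15
-1728 * (4 a)^3 = -1728 * (4*15)^3 mod 19 = 8
j = 8 * 15^(-1) mod 19 = 17

j = 17 (mod 19)


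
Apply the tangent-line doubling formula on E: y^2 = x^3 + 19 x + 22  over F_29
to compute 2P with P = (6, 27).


Doubling: s = (3 x1^2 + a) / (2 y1)
s = (3*6^2 + 19) / (2*27) mod 29 = 19
x3 = s^2 - 2 x1 mod 29 = 19^2 - 2*6 = 1
y3 = s (x1 - x3) - y1 mod 29 = 19 * (6 - 1) - 27 = 10

2P = (1, 10)


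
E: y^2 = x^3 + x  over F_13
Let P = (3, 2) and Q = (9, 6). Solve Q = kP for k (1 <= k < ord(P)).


Enumerate multiples of P until we hit Q = (9, 6):
  1P = (3, 2)
  2P = (4, 4)
  3P = (10, 10)
  4P = (9, 6)
Match found at i = 4.

k = 4


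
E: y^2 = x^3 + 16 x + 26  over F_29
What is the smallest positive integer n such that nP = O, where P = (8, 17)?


Compute successive multiples of P until we hit O:
  1P = (8, 17)
  2P = (14, 6)
  3P = (16, 17)
  4P = (5, 12)
  5P = (22, 8)
  6P = (4, 26)
  7P = (13, 16)
  8P = (15, 25)
  ... (continuing to 17P)
  17P = O

ord(P) = 17


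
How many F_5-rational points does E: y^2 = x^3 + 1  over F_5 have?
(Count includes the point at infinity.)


For each x in F_5, count y with y^2 = x^3 + 0 x + 1 mod 5:
  x = 0: RHS = 1, y in [1, 4]  -> 2 point(s)
  x = 2: RHS = 4, y in [2, 3]  -> 2 point(s)
  x = 4: RHS = 0, y in [0]  -> 1 point(s)
Affine points: 5. Add the point at infinity: total = 6.

#E(F_5) = 6


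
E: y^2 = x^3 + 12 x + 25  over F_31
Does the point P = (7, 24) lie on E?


Check whether y^2 = x^3 + 12 x + 25 (mod 31) for (x, y) = (7, 24).
LHS: y^2 = 24^2 mod 31 = 18
RHS: x^3 + 12 x + 25 = 7^3 + 12*7 + 25 mod 31 = 18
LHS = RHS

Yes, on the curve


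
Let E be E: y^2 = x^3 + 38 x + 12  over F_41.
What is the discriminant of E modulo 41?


4 a^3 + 27 b^2 = 4*38^3 + 27*12^2 = 219488 + 3888 = 223376
Delta = -16 * (223376) = -3574016
Delta mod 41 = 36

Delta = 36 (mod 41)


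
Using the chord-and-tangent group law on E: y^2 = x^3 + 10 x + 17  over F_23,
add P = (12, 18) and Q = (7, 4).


P != Q, so use the chord formula.
s = (y2 - y1) / (x2 - x1) = (9) / (18) mod 23 = 12
x3 = s^2 - x1 - x2 mod 23 = 12^2 - 12 - 7 = 10
y3 = s (x1 - x3) - y1 mod 23 = 12 * (12 - 10) - 18 = 6

P + Q = (10, 6)


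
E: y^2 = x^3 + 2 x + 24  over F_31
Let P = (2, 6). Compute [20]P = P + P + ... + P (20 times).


k = 20 = 10100_2 (binary, LSB first: 00101)
Double-and-add from P = (2, 6):
  bit 0 = 0: acc unchanged = O
  bit 1 = 0: acc unchanged = O
  bit 2 = 1: acc = O + (7, 28) = (7, 28)
  bit 3 = 0: acc unchanged = (7, 28)
  bit 4 = 1: acc = (7, 28) + (20, 29) = (24, 16)

20P = (24, 16)


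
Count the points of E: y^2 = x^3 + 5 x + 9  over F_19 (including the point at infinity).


For each x in F_19, count y with y^2 = x^3 + 5 x + 9 mod 19:
  x = 0: RHS = 9, y in [3, 16]  -> 2 point(s)
  x = 4: RHS = 17, y in [6, 13]  -> 2 point(s)
  x = 5: RHS = 7, y in [8, 11]  -> 2 point(s)
  x = 7: RHS = 7, y in [8, 11]  -> 2 point(s)
  x = 9: RHS = 4, y in [2, 17]  -> 2 point(s)
  x = 12: RHS = 11, y in [7, 12]  -> 2 point(s)
  x = 14: RHS = 11, y in [7, 12]  -> 2 point(s)
  x = 15: RHS = 1, y in [1, 18]  -> 2 point(s)
  x = 16: RHS = 5, y in [9, 10]  -> 2 point(s)
Affine points: 18. Add the point at infinity: total = 19.

#E(F_19) = 19


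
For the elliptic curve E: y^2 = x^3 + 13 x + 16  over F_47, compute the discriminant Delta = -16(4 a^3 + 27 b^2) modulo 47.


4 a^3 + 27 b^2 = 4*13^3 + 27*16^2 = 8788 + 6912 = 15700
Delta = -16 * (15700) = -251200
Delta mod 47 = 15

Delta = 15 (mod 47)


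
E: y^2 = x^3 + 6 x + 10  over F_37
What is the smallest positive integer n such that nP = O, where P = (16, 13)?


Compute successive multiples of P until we hit O:
  1P = (16, 13)
  2P = (17, 17)
  3P = (20, 8)
  4P = (28, 2)
  5P = (9, 33)
  6P = (33, 25)
  7P = (15, 16)
  8P = (15, 21)
  ... (continuing to 15P)
  15P = O

ord(P) = 15


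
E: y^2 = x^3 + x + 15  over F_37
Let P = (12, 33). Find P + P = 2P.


Doubling: s = (3 x1^2 + a) / (2 y1)
s = (3*12^2 + 1) / (2*33) mod 37 = 6
x3 = s^2 - 2 x1 mod 37 = 6^2 - 2*12 = 12
y3 = s (x1 - x3) - y1 mod 37 = 6 * (12 - 12) - 33 = 4

2P = (12, 4)


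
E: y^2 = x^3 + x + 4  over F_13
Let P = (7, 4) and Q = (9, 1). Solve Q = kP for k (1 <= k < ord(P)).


Enumerate multiples of P until we hit Q = (9, 1):
  1P = (7, 4)
  2P = (0, 2)
  3P = (9, 1)
Match found at i = 3.

k = 3


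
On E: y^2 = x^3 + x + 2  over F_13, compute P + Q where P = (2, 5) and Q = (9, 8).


P != Q, so use the chord formula.
s = (y2 - y1) / (x2 - x1) = (3) / (7) mod 13 = 6
x3 = s^2 - x1 - x2 mod 13 = 6^2 - 2 - 9 = 12
y3 = s (x1 - x3) - y1 mod 13 = 6 * (2 - 12) - 5 = 0

P + Q = (12, 0)


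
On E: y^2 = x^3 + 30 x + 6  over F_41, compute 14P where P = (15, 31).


k = 14 = 1110_2 (binary, LSB first: 0111)
Double-and-add from P = (15, 31):
  bit 0 = 0: acc unchanged = O
  bit 1 = 1: acc = O + (21, 37) = (21, 37)
  bit 2 = 1: acc = (21, 37) + (40, 4) = (13, 16)
  bit 3 = 1: acc = (13, 16) + (3, 0) = (21, 4)

14P = (21, 4)


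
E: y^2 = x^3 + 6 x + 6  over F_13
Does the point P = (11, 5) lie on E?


Check whether y^2 = x^3 + 6 x + 6 (mod 13) for (x, y) = (11, 5).
LHS: y^2 = 5^2 mod 13 = 12
RHS: x^3 + 6 x + 6 = 11^3 + 6*11 + 6 mod 13 = 12
LHS = RHS

Yes, on the curve


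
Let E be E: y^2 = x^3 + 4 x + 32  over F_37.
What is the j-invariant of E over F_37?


Delta = -16(4 a^3 + 27 b^2) mod 37 = 15
-1728 * (4 a)^3 = -1728 * (4*4)^3 mod 37 = 27
j = 27 * 15^(-1) mod 37 = 24

j = 24 (mod 37)


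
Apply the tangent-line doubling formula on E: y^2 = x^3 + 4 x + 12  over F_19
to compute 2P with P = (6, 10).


Doubling: s = (3 x1^2 + a) / (2 y1)
s = (3*6^2 + 4) / (2*10) mod 19 = 17
x3 = s^2 - 2 x1 mod 19 = 17^2 - 2*6 = 11
y3 = s (x1 - x3) - y1 mod 19 = 17 * (6 - 11) - 10 = 0

2P = (11, 0)


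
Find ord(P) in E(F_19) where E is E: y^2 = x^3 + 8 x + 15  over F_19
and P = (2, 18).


Compute successive multiples of P until we hit O:
  1P = (2, 18)
  2P = (1, 10)
  3P = (4, 4)
  4P = (5, 3)
  5P = (18, 5)
  6P = (3, 3)
  7P = (11, 3)
  8P = (13, 13)
  ... (continuing to 17P)
  17P = O

ord(P) = 17


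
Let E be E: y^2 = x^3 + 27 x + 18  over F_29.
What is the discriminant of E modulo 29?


4 a^3 + 27 b^2 = 4*27^3 + 27*18^2 = 78732 + 8748 = 87480
Delta = -16 * (87480) = -1399680
Delta mod 29 = 5

Delta = 5 (mod 29)


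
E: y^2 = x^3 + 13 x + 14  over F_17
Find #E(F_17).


For each x in F_17, count y with y^2 = x^3 + 13 x + 14 mod 17:
  x = 5: RHS = 0, y in [0]  -> 1 point(s)
  x = 6: RHS = 2, y in [6, 11]  -> 2 point(s)
  x = 8: RHS = 1, y in [1, 16]  -> 2 point(s)
  x = 11: RHS = 9, y in [3, 14]  -> 2 point(s)
  x = 13: RHS = 0, y in [0]  -> 1 point(s)
  x = 14: RHS = 16, y in [4, 13]  -> 2 point(s)
  x = 16: RHS = 0, y in [0]  -> 1 point(s)
Affine points: 11. Add the point at infinity: total = 12.

#E(F_17) = 12


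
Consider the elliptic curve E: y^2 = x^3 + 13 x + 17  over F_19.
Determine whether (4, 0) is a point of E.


Check whether y^2 = x^3 + 13 x + 17 (mod 19) for (x, y) = (4, 0).
LHS: y^2 = 0^2 mod 19 = 0
RHS: x^3 + 13 x + 17 = 4^3 + 13*4 + 17 mod 19 = 0
LHS = RHS

Yes, on the curve


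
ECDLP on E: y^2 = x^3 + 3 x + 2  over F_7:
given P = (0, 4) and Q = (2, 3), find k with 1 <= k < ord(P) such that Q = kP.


Enumerate multiples of P until we hit Q = (2, 3):
  1P = (0, 4)
  2P = (2, 4)
  3P = (5, 3)
  4P = (4, 1)
  5P = (4, 6)
  6P = (5, 4)
  7P = (2, 3)
Match found at i = 7.

k = 7


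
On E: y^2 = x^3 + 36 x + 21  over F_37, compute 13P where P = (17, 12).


k = 13 = 1101_2 (binary, LSB first: 1011)
Double-and-add from P = (17, 12):
  bit 0 = 1: acc = O + (17, 12) = (17, 12)
  bit 1 = 0: acc unchanged = (17, 12)
  bit 2 = 1: acc = (17, 12) + (2, 8) = (11, 34)
  bit 3 = 1: acc = (11, 34) + (5, 20) = (10, 30)

13P = (10, 30)


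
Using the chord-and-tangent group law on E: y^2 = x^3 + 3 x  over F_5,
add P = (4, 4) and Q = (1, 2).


P != Q, so use the chord formula.
s = (y2 - y1) / (x2 - x1) = (3) / (2) mod 5 = 4
x3 = s^2 - x1 - x2 mod 5 = 4^2 - 4 - 1 = 1
y3 = s (x1 - x3) - y1 mod 5 = 4 * (4 - 1) - 4 = 3

P + Q = (1, 3)


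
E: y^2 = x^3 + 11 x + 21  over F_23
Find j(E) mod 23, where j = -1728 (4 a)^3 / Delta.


Delta = -16(4 a^3 + 27 b^2) mod 23 = 5
-1728 * (4 a)^3 = -1728 * (4*11)^3 mod 23 = 1
j = 1 * 5^(-1) mod 23 = 14

j = 14 (mod 23)


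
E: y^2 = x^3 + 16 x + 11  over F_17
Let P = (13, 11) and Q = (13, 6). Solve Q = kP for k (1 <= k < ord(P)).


Enumerate multiples of P until we hit Q = (13, 6):
  1P = (13, 11)
  2P = (10, 7)
  3P = (9, 0)
  4P = (10, 10)
  5P = (13, 6)
Match found at i = 5.

k = 5


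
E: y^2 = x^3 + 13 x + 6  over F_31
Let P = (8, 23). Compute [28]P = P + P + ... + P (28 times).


k = 28 = 11100_2 (binary, LSB first: 00111)
Double-and-add from P = (8, 23):
  bit 0 = 0: acc unchanged = O
  bit 1 = 0: acc unchanged = O
  bit 2 = 1: acc = O + (28, 8) = (28, 8)
  bit 3 = 1: acc = (28, 8) + (20, 12) = (22, 20)
  bit 4 = 1: acc = (22, 20) + (16, 30) = (13, 27)

28P = (13, 27)


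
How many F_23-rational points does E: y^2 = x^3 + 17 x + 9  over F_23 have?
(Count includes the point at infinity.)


For each x in F_23, count y with y^2 = x^3 + 17 x + 9 mod 23:
  x = 0: RHS = 9, y in [3, 20]  -> 2 point(s)
  x = 1: RHS = 4, y in [2, 21]  -> 2 point(s)
  x = 3: RHS = 18, y in [8, 15]  -> 2 point(s)
  x = 4: RHS = 3, y in [7, 16]  -> 2 point(s)
  x = 5: RHS = 12, y in [9, 14]  -> 2 point(s)
  x = 8: RHS = 13, y in [6, 17]  -> 2 point(s)
  x = 10: RHS = 6, y in [11, 12]  -> 2 point(s)
  x = 11: RHS = 9, y in [3, 20]  -> 2 point(s)
  x = 12: RHS = 9, y in [3, 20]  -> 2 point(s)
  x = 13: RHS = 12, y in [9, 14]  -> 2 point(s)
  x = 14: RHS = 1, y in [1, 22]  -> 2 point(s)
  x = 17: RHS = 13, y in [6, 17]  -> 2 point(s)
  x = 18: RHS = 6, y in [11, 12]  -> 2 point(s)
  x = 20: RHS = 0, y in [0]  -> 1 point(s)
  x = 21: RHS = 13, y in [6, 17]  -> 2 point(s)
Affine points: 29. Add the point at infinity: total = 30.

#E(F_23) = 30


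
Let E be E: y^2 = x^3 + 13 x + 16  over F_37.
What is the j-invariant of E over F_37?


Delta = -16(4 a^3 + 27 b^2) mod 37 = 30
-1728 * (4 a)^3 = -1728 * (4*13)^3 mod 37 = 14
j = 14 * 30^(-1) mod 37 = 35

j = 35 (mod 37)


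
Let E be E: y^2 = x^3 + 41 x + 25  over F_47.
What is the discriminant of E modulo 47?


4 a^3 + 27 b^2 = 4*41^3 + 27*25^2 = 275684 + 16875 = 292559
Delta = -16 * (292559) = -4680944
Delta mod 47 = 21

Delta = 21 (mod 47)


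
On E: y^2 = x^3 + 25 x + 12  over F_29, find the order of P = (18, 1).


Compute successive multiples of P until we hit O:
  1P = (18, 1)
  2P = (16, 10)
  3P = (8, 12)
  4P = (19, 3)
  5P = (25, 14)
  6P = (22, 4)
  7P = (24, 9)
  8P = (21, 24)
  ... (continuing to 29P)
  29P = O

ord(P) = 29


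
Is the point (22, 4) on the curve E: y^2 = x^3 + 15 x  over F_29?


Check whether y^2 = x^3 + 15 x + 0 (mod 29) for (x, y) = (22, 4).
LHS: y^2 = 4^2 mod 29 = 16
RHS: x^3 + 15 x + 0 = 22^3 + 15*22 + 0 mod 29 = 16
LHS = RHS

Yes, on the curve


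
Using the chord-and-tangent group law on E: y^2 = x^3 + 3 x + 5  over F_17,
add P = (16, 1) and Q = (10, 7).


P != Q, so use the chord formula.
s = (y2 - y1) / (x2 - x1) = (6) / (11) mod 17 = 16
x3 = s^2 - x1 - x2 mod 17 = 16^2 - 16 - 10 = 9
y3 = s (x1 - x3) - y1 mod 17 = 16 * (16 - 9) - 1 = 9

P + Q = (9, 9)


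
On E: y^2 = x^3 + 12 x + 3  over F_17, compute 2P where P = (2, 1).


Doubling: s = (3 x1^2 + a) / (2 y1)
s = (3*2^2 + 12) / (2*1) mod 17 = 12
x3 = s^2 - 2 x1 mod 17 = 12^2 - 2*2 = 4
y3 = s (x1 - x3) - y1 mod 17 = 12 * (2 - 4) - 1 = 9

2P = (4, 9)


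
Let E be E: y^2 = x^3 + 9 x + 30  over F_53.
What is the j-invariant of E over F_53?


Delta = -16(4 a^3 + 27 b^2) mod 53 = 45
-1728 * (4 a)^3 = -1728 * (4*9)^3 mod 53 = 18
j = 18 * 45^(-1) mod 53 = 11

j = 11 (mod 53)


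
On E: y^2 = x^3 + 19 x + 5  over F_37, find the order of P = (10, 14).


Compute successive multiples of P until we hit O:
  1P = (10, 14)
  2P = (8, 22)
  3P = (35, 12)
  4P = (28, 20)
  5P = (32, 28)
  6P = (11, 19)
  7P = (4, 16)
  8P = (19, 26)
  ... (continuing to 18P)
  18P = O

ord(P) = 18


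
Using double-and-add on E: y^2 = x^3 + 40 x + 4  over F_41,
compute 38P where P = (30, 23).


k = 38 = 100110_2 (binary, LSB first: 011001)
Double-and-add from P = (30, 23):
  bit 0 = 0: acc unchanged = O
  bit 1 = 1: acc = O + (1, 2) = (1, 2)
  bit 2 = 1: acc = (1, 2) + (29, 25) = (2, 25)
  bit 3 = 0: acc unchanged = (2, 25)
  bit 4 = 0: acc unchanged = (2, 25)
  bit 5 = 1: acc = (2, 25) + (12, 30) = (17, 29)

38P = (17, 29)


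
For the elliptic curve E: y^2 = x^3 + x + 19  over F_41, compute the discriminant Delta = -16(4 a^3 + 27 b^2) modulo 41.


4 a^3 + 27 b^2 = 4*1^3 + 27*19^2 = 4 + 9747 = 9751
Delta = -16 * (9751) = -156016
Delta mod 41 = 30

Delta = 30 (mod 41)


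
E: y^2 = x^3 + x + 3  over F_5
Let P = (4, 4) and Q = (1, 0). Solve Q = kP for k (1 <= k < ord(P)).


Enumerate multiples of P until we hit Q = (1, 0):
  1P = (4, 4)
  2P = (1, 0)
Match found at i = 2.

k = 2


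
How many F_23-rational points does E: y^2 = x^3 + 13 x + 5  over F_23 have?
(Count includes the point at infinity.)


For each x in F_23, count y with y^2 = x^3 + 13 x + 5 mod 23:
  x = 2: RHS = 16, y in [4, 19]  -> 2 point(s)
  x = 3: RHS = 2, y in [5, 18]  -> 2 point(s)
  x = 4: RHS = 6, y in [11, 12]  -> 2 point(s)
  x = 6: RHS = 0, y in [0]  -> 1 point(s)
  x = 7: RHS = 2, y in [5, 18]  -> 2 point(s)
  x = 8: RHS = 0, y in [0]  -> 1 point(s)
  x = 9: RHS = 0, y in [0]  -> 1 point(s)
  x = 10: RHS = 8, y in [10, 13]  -> 2 point(s)
  x = 12: RHS = 3, y in [7, 16]  -> 2 point(s)
  x = 13: RHS = 2, y in [5, 18]  -> 2 point(s)
  x = 16: RHS = 8, y in [10, 13]  -> 2 point(s)
  x = 19: RHS = 4, y in [2, 21]  -> 2 point(s)
  x = 20: RHS = 8, y in [10, 13]  -> 2 point(s)
Affine points: 23. Add the point at infinity: total = 24.

#E(F_23) = 24


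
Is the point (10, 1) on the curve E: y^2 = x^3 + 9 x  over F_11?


Check whether y^2 = x^3 + 9 x + 0 (mod 11) for (x, y) = (10, 1).
LHS: y^2 = 1^2 mod 11 = 1
RHS: x^3 + 9 x + 0 = 10^3 + 9*10 + 0 mod 11 = 1
LHS = RHS

Yes, on the curve


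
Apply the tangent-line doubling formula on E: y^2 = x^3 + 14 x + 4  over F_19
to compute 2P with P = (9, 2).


Doubling: s = (3 x1^2 + a) / (2 y1)
s = (3*9^2 + 14) / (2*2) mod 19 = 12
x3 = s^2 - 2 x1 mod 19 = 12^2 - 2*9 = 12
y3 = s (x1 - x3) - y1 mod 19 = 12 * (9 - 12) - 2 = 0

2P = (12, 0)


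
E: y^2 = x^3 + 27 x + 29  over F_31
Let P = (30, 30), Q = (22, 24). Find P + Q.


P != Q, so use the chord formula.
s = (y2 - y1) / (x2 - x1) = (25) / (23) mod 31 = 24
x3 = s^2 - x1 - x2 mod 31 = 24^2 - 30 - 22 = 28
y3 = s (x1 - x3) - y1 mod 31 = 24 * (30 - 28) - 30 = 18

P + Q = (28, 18)


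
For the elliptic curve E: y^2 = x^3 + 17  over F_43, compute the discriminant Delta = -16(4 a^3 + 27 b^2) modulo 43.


4 a^3 + 27 b^2 = 4*0^3 + 27*17^2 = 0 + 7803 = 7803
Delta = -16 * (7803) = -124848
Delta mod 43 = 24

Delta = 24 (mod 43)


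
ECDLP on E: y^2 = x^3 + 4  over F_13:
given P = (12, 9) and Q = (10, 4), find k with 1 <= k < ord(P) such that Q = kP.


Enumerate multiples of P until we hit Q = (10, 4):
  1P = (12, 9)
  2P = (6, 5)
  3P = (7, 3)
  4P = (10, 9)
  5P = (4, 4)
  6P = (11, 3)
  7P = (0, 11)
  8P = (5, 5)
  9P = (8, 10)
  10P = (2, 8)
  11P = (2, 5)
  12P = (8, 3)
  13P = (5, 8)
  14P = (0, 2)
  15P = (11, 10)
  16P = (4, 9)
  17P = (10, 4)
Match found at i = 17.

k = 17


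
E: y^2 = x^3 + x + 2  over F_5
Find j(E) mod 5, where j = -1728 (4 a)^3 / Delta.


Delta = -16(4 a^3 + 27 b^2) mod 5 = 3
-1728 * (4 a)^3 = -1728 * (4*1)^3 mod 5 = 3
j = 3 * 3^(-1) mod 5 = 1

j = 1 (mod 5)


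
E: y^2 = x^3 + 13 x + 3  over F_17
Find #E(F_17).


For each x in F_17, count y with y^2 = x^3 + 13 x + 3 mod 17:
  x = 1: RHS = 0, y in [0]  -> 1 point(s)
  x = 3: RHS = 1, y in [1, 16]  -> 2 point(s)
  x = 4: RHS = 0, y in [0]  -> 1 point(s)
  x = 6: RHS = 8, y in [5, 12]  -> 2 point(s)
  x = 9: RHS = 16, y in [4, 13]  -> 2 point(s)
  x = 11: RHS = 15, y in [7, 10]  -> 2 point(s)
  x = 12: RHS = 0, y in [0]  -> 1 point(s)
Affine points: 11. Add the point at infinity: total = 12.

#E(F_17) = 12


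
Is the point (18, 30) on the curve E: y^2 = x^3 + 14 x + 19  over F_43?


Check whether y^2 = x^3 + 14 x + 19 (mod 43) for (x, y) = (18, 30).
LHS: y^2 = 30^2 mod 43 = 40
RHS: x^3 + 14 x + 19 = 18^3 + 14*18 + 19 mod 43 = 40
LHS = RHS

Yes, on the curve


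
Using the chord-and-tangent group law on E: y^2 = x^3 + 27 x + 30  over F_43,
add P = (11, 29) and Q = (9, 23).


P != Q, so use the chord formula.
s = (y2 - y1) / (x2 - x1) = (37) / (41) mod 43 = 3
x3 = s^2 - x1 - x2 mod 43 = 3^2 - 11 - 9 = 32
y3 = s (x1 - x3) - y1 mod 43 = 3 * (11 - 32) - 29 = 37

P + Q = (32, 37)


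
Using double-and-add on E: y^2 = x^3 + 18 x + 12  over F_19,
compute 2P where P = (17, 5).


k = 2 = 10_2 (binary, LSB first: 01)
Double-and-add from P = (17, 5):
  bit 0 = 0: acc unchanged = O
  bit 1 = 1: acc = O + (13, 7) = (13, 7)

2P = (13, 7)


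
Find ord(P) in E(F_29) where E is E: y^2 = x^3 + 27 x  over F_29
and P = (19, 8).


Compute successive multiples of P until we hit O:
  1P = (19, 8)
  2P = (13, 24)
  3P = (17, 6)
  4P = (23, 17)
  5P = (12, 15)
  6P = (28, 1)
  7P = (27, 24)
  8P = (16, 27)
  ... (continuing to 34P)
  34P = O

ord(P) = 34


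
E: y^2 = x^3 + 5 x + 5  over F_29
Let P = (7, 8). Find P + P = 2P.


Doubling: s = (3 x1^2 + a) / (2 y1)
s = (3*7^2 + 5) / (2*8) mod 29 = 24
x3 = s^2 - 2 x1 mod 29 = 24^2 - 2*7 = 11
y3 = s (x1 - x3) - y1 mod 29 = 24 * (7 - 11) - 8 = 12

2P = (11, 12)


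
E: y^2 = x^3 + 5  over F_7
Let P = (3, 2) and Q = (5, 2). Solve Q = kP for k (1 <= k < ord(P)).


Enumerate multiples of P until we hit Q = (5, 2):
  1P = (3, 2)
  2P = (5, 2)
Match found at i = 2.

k = 2


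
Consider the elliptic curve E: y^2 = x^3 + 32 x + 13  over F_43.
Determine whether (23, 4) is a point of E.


Check whether y^2 = x^3 + 32 x + 13 (mod 43) for (x, y) = (23, 4).
LHS: y^2 = 4^2 mod 43 = 16
RHS: x^3 + 32 x + 13 = 23^3 + 32*23 + 13 mod 43 = 16
LHS = RHS

Yes, on the curve


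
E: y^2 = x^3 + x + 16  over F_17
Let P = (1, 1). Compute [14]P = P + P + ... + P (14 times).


k = 14 = 1110_2 (binary, LSB first: 0111)
Double-and-add from P = (1, 1):
  bit 0 = 0: acc unchanged = O
  bit 1 = 1: acc = O + (2, 14) = (2, 14)
  bit 2 = 1: acc = (2, 14) + (4, 13) = (7, 14)
  bit 3 = 1: acc = (7, 14) + (8, 3) = (4, 4)

14P = (4, 4)


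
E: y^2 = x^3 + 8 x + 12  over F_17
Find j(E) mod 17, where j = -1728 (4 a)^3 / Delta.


Delta = -16(4 a^3 + 27 b^2) mod 17 = 3
-1728 * (4 a)^3 = -1728 * (4*8)^3 mod 17 = 3
j = 3 * 3^(-1) mod 17 = 1

j = 1 (mod 17)


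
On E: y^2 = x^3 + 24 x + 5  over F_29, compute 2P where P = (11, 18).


Doubling: s = (3 x1^2 + a) / (2 y1)
s = (3*11^2 + 24) / (2*18) mod 29 = 18
x3 = s^2 - 2 x1 mod 29 = 18^2 - 2*11 = 12
y3 = s (x1 - x3) - y1 mod 29 = 18 * (11 - 12) - 18 = 22

2P = (12, 22)


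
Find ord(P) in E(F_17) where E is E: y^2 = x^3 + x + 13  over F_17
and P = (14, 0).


Compute successive multiples of P until we hit O:
  1P = (14, 0)
  2P = O

ord(P) = 2


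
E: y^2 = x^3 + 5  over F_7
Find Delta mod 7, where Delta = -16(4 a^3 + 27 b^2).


4 a^3 + 27 b^2 = 4*0^3 + 27*5^2 = 0 + 675 = 675
Delta = -16 * (675) = -10800
Delta mod 7 = 1

Delta = 1 (mod 7)


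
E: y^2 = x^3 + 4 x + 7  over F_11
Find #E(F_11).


For each x in F_11, count y with y^2 = x^3 + 4 x + 7 mod 11:
  x = 1: RHS = 1, y in [1, 10]  -> 2 point(s)
  x = 2: RHS = 1, y in [1, 10]  -> 2 point(s)
  x = 5: RHS = 9, y in [3, 8]  -> 2 point(s)
  x = 6: RHS = 5, y in [4, 7]  -> 2 point(s)
  x = 7: RHS = 4, y in [2, 9]  -> 2 point(s)
  x = 8: RHS = 1, y in [1, 10]  -> 2 point(s)
Affine points: 12. Add the point at infinity: total = 13.

#E(F_11) = 13


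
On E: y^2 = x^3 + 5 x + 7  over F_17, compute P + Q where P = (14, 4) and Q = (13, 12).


P != Q, so use the chord formula.
s = (y2 - y1) / (x2 - x1) = (8) / (16) mod 17 = 9
x3 = s^2 - x1 - x2 mod 17 = 9^2 - 14 - 13 = 3
y3 = s (x1 - x3) - y1 mod 17 = 9 * (14 - 3) - 4 = 10

P + Q = (3, 10)


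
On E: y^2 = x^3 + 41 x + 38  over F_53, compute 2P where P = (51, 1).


Doubling: s = (3 x1^2 + a) / (2 y1)
s = (3*51^2 + 41) / (2*1) mod 53 = 0
x3 = s^2 - 2 x1 mod 53 = 0^2 - 2*51 = 4
y3 = s (x1 - x3) - y1 mod 53 = 0 * (51 - 4) - 1 = 52

2P = (4, 52)
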